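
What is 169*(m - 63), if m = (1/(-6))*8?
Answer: -32617/3 ≈ -10872.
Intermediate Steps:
m = -4/3 (m = (1*(-1/6))*8 = -1/6*8 = -4/3 ≈ -1.3333)
169*(m - 63) = 169*(-4/3 - 63) = 169*(-193/3) = -32617/3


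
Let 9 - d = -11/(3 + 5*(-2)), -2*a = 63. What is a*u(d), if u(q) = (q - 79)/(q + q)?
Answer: 31563/208 ≈ 151.75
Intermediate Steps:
a = -63/2 (a = -½*63 = -63/2 ≈ -31.500)
d = 52/7 (d = 9 - (-11)/(3 + 5*(-2)) = 9 - (-11)/(3 - 10) = 9 - (-11)/(-7) = 9 - (-11)*(-1)/7 = 9 - 1*11/7 = 9 - 11/7 = 52/7 ≈ 7.4286)
u(q) = (-79 + q)/(2*q) (u(q) = (-79 + q)/((2*q)) = (-79 + q)*(1/(2*q)) = (-79 + q)/(2*q))
a*u(d) = -63*(-79 + 52/7)/(4*52/7) = -63*7*(-501)/(4*52*7) = -63/2*(-501/104) = 31563/208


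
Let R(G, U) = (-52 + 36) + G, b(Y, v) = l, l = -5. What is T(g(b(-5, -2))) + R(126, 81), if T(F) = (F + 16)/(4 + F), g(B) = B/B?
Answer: 567/5 ≈ 113.40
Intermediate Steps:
b(Y, v) = -5
R(G, U) = -16 + G
g(B) = 1
T(F) = (16 + F)/(4 + F)
T(g(b(-5, -2))) + R(126, 81) = (16 + 1)/(4 + 1) + (-16 + 126) = 17/5 + 110 = 567/5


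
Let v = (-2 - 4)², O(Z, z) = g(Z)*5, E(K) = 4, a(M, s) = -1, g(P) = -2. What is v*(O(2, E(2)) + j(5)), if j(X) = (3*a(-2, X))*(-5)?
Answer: 180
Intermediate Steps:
O(Z, z) = -10 (O(Z, z) = -2*5 = -10)
j(X) = 15 (j(X) = (3*(-1))*(-5) = -3*(-5) = 15)
v = 36 (v = (-6)² = 36)
v*(O(2, E(2)) + j(5)) = 36*(-10 + 15) = 36*5 = 180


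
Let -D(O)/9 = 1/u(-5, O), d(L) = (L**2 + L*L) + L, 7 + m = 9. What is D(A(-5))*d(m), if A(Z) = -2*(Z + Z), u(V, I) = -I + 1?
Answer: 90/19 ≈ 4.7368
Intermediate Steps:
u(V, I) = 1 - I
A(Z) = -4*Z
m = 2 (m = -7 + 9 = 2)
d(L) = L + 2*L**2 (d(L) = (L**2 + L**2) + L = 2*L**2 + L = L + 2*L**2)
D(O) = -9/(1 - O)
D(A(-5))*d(m) = (9/(-1 - 4*(-5)))*(2*(1 + 2*2)) = (9/(-1 + 20))*(2*(1 + 4)) = (9/19)*(2*5) = (9*(1/19))*10 = (9/19)*10 = 90/19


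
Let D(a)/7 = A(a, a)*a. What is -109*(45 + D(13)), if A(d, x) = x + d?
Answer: -262799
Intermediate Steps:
A(d, x) = d + x
D(a) = 14*a² (D(a) = 7*((a + a)*a) = 7*((2*a)*a) = 7*(2*a²) = 14*a²)
-109*(45 + D(13)) = -109*(45 + 14*13²) = -109*(45 + 14*169) = -109*(45 + 2366) = -109*2411 = -262799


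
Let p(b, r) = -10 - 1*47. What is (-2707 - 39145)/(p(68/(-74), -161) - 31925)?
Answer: 20926/15991 ≈ 1.3086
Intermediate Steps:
p(b, r) = -57 (p(b, r) = -10 - 47 = -57)
(-2707 - 39145)/(p(68/(-74), -161) - 31925) = (-2707 - 39145)/(-57 - 31925) = -41852/(-31982) = -41852*(-1/31982) = 20926/15991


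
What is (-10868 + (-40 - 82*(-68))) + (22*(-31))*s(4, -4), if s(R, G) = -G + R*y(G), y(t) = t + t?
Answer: 13764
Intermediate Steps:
y(t) = 2*t
s(R, G) = -G + 2*G*R (s(R, G) = -G + R*(2*G) = -G + 2*G*R)
(-10868 + (-40 - 82*(-68))) + (22*(-31))*s(4, -4) = (-10868 + (-40 - 82*(-68))) + (22*(-31))*(-4*(-1 + 2*4)) = (-10868 + (-40 + 5576)) - (-2728)*(-1 + 8) = (-10868 + 5536) - (-2728)*7 = -5332 - 682*(-28) = -5332 + 19096 = 13764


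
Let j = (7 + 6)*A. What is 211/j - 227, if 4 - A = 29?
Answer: -73986/325 ≈ -227.65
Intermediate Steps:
A = -25 (A = 4 - 1*29 = 4 - 29 = -25)
j = -325 (j = (7 + 6)*(-25) = 13*(-25) = -325)
211/j - 227 = 211/(-325) - 227 = 211*(-1/325) - 227 = -211/325 - 227 = -73986/325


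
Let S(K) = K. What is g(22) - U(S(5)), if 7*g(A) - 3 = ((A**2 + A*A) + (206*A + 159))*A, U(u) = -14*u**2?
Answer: 126951/7 ≈ 18136.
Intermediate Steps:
g(A) = 3/7 + A*(159 + 2*A**2 + 206*A)/7 (g(A) = 3/7 + (((A**2 + A*A) + (206*A + 159))*A)/7 = 3/7 + (((A**2 + A**2) + (159 + 206*A))*A)/7 = 3/7 + ((2*A**2 + (159 + 206*A))*A)/7 = 3/7 + ((159 + 2*A**2 + 206*A)*A)/7 = 3/7 + (A*(159 + 2*A**2 + 206*A))/7 = 3/7 + A*(159 + 2*A**2 + 206*A)/7)
g(22) - U(S(5)) = (3/7 + (2/7)*22**3 + (159/7)*22 + (206/7)*22**2) - (-14)*5**2 = (3/7 + (2/7)*10648 + 3498/7 + (206/7)*484) - (-14)*25 = (3/7 + 21296/7 + 3498/7 + 99704/7) - 1*(-350) = 124501/7 + 350 = 126951/7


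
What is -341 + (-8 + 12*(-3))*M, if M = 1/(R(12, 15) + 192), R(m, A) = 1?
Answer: -65857/193 ≈ -341.23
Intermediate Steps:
M = 1/193 (M = 1/(1 + 192) = 1/193 ≈ 0.0051813)
-341 + (-8 + 12*(-3))*M = -341 + (-8 + 12*(-3))*(1/193) = -341 + (-8 - 36)*(1/193) = -341 - 44*1/193 = -341 - 44/193 = -65857/193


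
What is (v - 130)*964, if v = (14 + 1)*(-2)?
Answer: -154240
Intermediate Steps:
v = -30 (v = 15*(-2) = -30)
(v - 130)*964 = (-30 - 130)*964 = -160*964 = -154240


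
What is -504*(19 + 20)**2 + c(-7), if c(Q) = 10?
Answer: -766574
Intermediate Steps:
-504*(19 + 20)**2 + c(-7) = -504*(19 + 20)**2 + 10 = -504*39**2 + 10 = -504*1521 + 10 = -766584 + 10 = -766574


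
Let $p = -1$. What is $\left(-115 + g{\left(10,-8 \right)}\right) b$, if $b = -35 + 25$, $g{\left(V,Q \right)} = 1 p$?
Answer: $1160$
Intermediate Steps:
$g{\left(V,Q \right)} = -1$ ($g{\left(V,Q \right)} = 1 \left(-1\right) = -1$)
$b = -10$
$\left(-115 + g{\left(10,-8 \right)}\right) b = \left(-115 - 1\right) \left(-10\right) = \left(-116\right) \left(-10\right) = 1160$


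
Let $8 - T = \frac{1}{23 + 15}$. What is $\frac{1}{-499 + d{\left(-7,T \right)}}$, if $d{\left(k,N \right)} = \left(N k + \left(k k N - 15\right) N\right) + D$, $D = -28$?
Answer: $\frac{1444}{3484345} \approx 0.00041443$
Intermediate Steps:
$T = \frac{303}{38}$ ($T = 8 - \frac{1}{23 + 15} = 8 - \frac{1}{38} = \frac{303}{38} \approx 7.9737$)
$d{\left(k,N \right)} = -28 + N k + N \left(-15 + N k^{2}\right)$ ($d{\left(k,N \right)} = \left(N k + \left(k k N - 15\right) N\right) - 28 = \left(N k + \left(k^{2} N - 15\right) N\right) - 28 = \left(N k + \left(N k^{2} - 15\right) N\right) - 28 = \left(N k + \left(-15 + N k^{2}\right) N\right) - 28 = \left(N k + N \left(-15 + N k^{2}\right)\right) - 28 = -28 + N k + N \left(-15 + N k^{2}\right)$)
$\frac{1}{-499 + d{\left(-7,T \right)}} = \frac{1}{-499 + \left(-28 - \frac{4545}{38} + \frac{303}{38} \left(-7\right) + \left(\frac{303}{38}\right)^{2} \left(-7\right)^{2}\right)} = \frac{1}{-499 - - \frac{4204901}{1444}} = \frac{1}{-499 + \frac{4204901}{1444}} = \frac{1}{\frac{3484345}{1444}} = \frac{1444}{3484345}$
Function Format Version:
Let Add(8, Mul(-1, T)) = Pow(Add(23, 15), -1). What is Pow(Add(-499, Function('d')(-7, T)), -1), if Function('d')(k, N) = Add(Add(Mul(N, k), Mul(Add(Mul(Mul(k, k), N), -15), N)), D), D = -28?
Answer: Rational(1444, 3484345) ≈ 0.00041443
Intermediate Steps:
T = Rational(303, 38) (T = Add(8, Mul(-1, Pow(Add(23, 15), -1))) = Add(8, Mul(-1, Pow(38, -1))) = Add(8, Mul(-1, Rational(1, 38))) = Add(8, Rational(-1, 38)) = Rational(303, 38) ≈ 7.9737)
Function('d')(k, N) = Add(-28, Mul(N, k), Mul(N, Add(-15, Mul(N, Pow(k, 2))))) (Function('d')(k, N) = Add(Add(Mul(N, k), Mul(Add(Mul(Mul(k, k), N), -15), N)), -28) = Add(Add(Mul(N, k), Mul(Add(Mul(Pow(k, 2), N), -15), N)), -28) = Add(Add(Mul(N, k), Mul(Add(Mul(N, Pow(k, 2)), -15), N)), -28) = Add(Add(Mul(N, k), Mul(Add(-15, Mul(N, Pow(k, 2))), N)), -28) = Add(Add(Mul(N, k), Mul(N, Add(-15, Mul(N, Pow(k, 2))))), -28) = Add(-28, Mul(N, k), Mul(N, Add(-15, Mul(N, Pow(k, 2))))))
Pow(Add(-499, Function('d')(-7, T)), -1) = Pow(Add(-499, Add(-28, Mul(-15, Rational(303, 38)), Mul(Rational(303, 38), -7), Mul(Pow(Rational(303, 38), 2), Pow(-7, 2)))), -1) = Pow(Add(-499, Add(-28, Rational(-4545, 38), Rational(-2121, 38), Mul(Rational(91809, 1444), 49))), -1) = Pow(Add(-499, Add(-28, Rational(-4545, 38), Rational(-2121, 38), Rational(4498641, 1444))), -1) = Pow(Add(-499, Rational(4204901, 1444)), -1) = Pow(Rational(3484345, 1444), -1) = Rational(1444, 3484345)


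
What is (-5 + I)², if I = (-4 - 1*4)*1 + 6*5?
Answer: 289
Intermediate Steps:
I = 22 (I = (-4 - 4)*1 + 30 = -8*1 + 30 = -8 + 30 = 22)
(-5 + I)² = (-5 + 22)² = 17² = 289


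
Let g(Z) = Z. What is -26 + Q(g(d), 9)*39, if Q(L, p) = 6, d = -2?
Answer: 208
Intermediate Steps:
-26 + Q(g(d), 9)*39 = -26 + 6*39 = -26 + 234 = 208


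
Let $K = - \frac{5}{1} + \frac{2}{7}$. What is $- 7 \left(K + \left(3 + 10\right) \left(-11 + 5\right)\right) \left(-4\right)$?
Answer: $-2316$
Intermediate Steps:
$K = - \frac{33}{7}$ ($K = \left(-5\right) 1 + 2 \cdot \frac{1}{7} = -5 + \frac{2}{7} = - \frac{33}{7} \approx -4.7143$)
$- 7 \left(K + \left(3 + 10\right) \left(-11 + 5\right)\right) \left(-4\right) = - 7 \left(- \frac{33}{7} + \left(3 + 10\right) \left(-11 + 5\right)\right) \left(-4\right) = - 7 \left(- \frac{33}{7} + 13 \left(-6\right)\right) \left(-4\right) = - 7 \left(- \frac{33}{7} - 78\right) \left(-4\right) = \left(-7\right) \left(- \frac{579}{7}\right) \left(-4\right) = 579 \left(-4\right) = -2316$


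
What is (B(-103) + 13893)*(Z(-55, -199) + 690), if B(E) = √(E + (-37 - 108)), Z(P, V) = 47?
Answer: 10239141 + 1474*I*√62 ≈ 1.0239e+7 + 11606.0*I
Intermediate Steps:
B(E) = √(-145 + E) (B(E) = √(E - 145) = √(-145 + E))
(B(-103) + 13893)*(Z(-55, -199) + 690) = (√(-145 - 103) + 13893)*(47 + 690) = (√(-248) + 13893)*737 = (2*I*√62 + 13893)*737 = (13893 + 2*I*√62)*737 = 10239141 + 1474*I*√62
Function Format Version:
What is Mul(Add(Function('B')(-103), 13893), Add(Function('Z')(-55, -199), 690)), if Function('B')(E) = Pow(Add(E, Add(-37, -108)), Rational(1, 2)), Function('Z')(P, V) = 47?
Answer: Add(10239141, Mul(1474, I, Pow(62, Rational(1, 2)))) ≈ Add(1.0239e+7, Mul(11606., I))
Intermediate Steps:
Function('B')(E) = Pow(Add(-145, E), Rational(1, 2)) (Function('B')(E) = Pow(Add(E, -145), Rational(1, 2)) = Pow(Add(-145, E), Rational(1, 2)))
Mul(Add(Function('B')(-103), 13893), Add(Function('Z')(-55, -199), 690)) = Mul(Add(Pow(Add(-145, -103), Rational(1, 2)), 13893), Add(47, 690)) = Mul(Add(Pow(-248, Rational(1, 2)), 13893), 737) = Mul(Add(Mul(2, I, Pow(62, Rational(1, 2))), 13893), 737) = Mul(Add(13893, Mul(2, I, Pow(62, Rational(1, 2)))), 737) = Add(10239141, Mul(1474, I, Pow(62, Rational(1, 2))))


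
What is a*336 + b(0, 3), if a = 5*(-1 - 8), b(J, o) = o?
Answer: -15117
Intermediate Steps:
a = -45 (a = 5*(-9) = -45)
a*336 + b(0, 3) = -45*336 + 3 = -15120 + 3 = -15117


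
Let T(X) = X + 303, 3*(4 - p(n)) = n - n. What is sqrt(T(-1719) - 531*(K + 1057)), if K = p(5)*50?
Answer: I*sqrt(668883) ≈ 817.85*I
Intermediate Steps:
p(n) = 4 (p(n) = 4 - (n - n)/3 = 4 - 1/3*0 = 4 + 0 = 4)
K = 200 (K = 4*50 = 200)
T(X) = 303 + X
sqrt(T(-1719) - 531*(K + 1057)) = sqrt((303 - 1719) - 531*(200 + 1057)) = sqrt(-1416 - 531*1257) = sqrt(-1416 - 667467) = sqrt(-668883) = I*sqrt(668883)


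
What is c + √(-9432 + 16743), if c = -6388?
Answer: -6388 + √7311 ≈ -6302.5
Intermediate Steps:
c + √(-9432 + 16743) = -6388 + √(-9432 + 16743) = -6388 + √7311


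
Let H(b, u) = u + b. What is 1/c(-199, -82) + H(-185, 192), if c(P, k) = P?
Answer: 1392/199 ≈ 6.9950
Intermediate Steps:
H(b, u) = b + u
1/c(-199, -82) + H(-185, 192) = 1/(-199) + (-185 + 192) = -1/199 + 7 = 1392/199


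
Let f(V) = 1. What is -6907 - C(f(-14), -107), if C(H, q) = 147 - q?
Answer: -7161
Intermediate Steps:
-6907 - C(f(-14), -107) = -6907 - (147 - 1*(-107)) = -6907 - (147 + 107) = -6907 - 1*254 = -6907 - 254 = -7161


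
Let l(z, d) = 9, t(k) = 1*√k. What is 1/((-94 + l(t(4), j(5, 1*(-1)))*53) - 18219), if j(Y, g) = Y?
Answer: -1/17836 ≈ -5.6066e-5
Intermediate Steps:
t(k) = √k
1/((-94 + l(t(4), j(5, 1*(-1)))*53) - 18219) = 1/((-94 + 9*53) - 18219) = 1/((-94 + 477) - 18219) = 1/(383 - 18219) = 1/(-17836) = -1/17836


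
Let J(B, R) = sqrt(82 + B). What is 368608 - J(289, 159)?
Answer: 368608 - sqrt(371) ≈ 3.6859e+5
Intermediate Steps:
368608 - J(289, 159) = 368608 - sqrt(82 + 289) = 368608 - sqrt(371)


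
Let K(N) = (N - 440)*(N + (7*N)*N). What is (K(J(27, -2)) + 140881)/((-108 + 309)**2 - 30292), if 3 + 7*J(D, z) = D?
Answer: 5069569/495341 ≈ 10.234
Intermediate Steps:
J(D, z) = -3/7 + D/7
K(N) = (-440 + N)*(N + 7*N**2)
(K(J(27, -2)) + 140881)/((-108 + 309)**2 - 30292) = ((-3/7 + (1/7)*27)*(-440 - 3079*(-3/7 + (1/7)*27) + 7*(-3/7 + (1/7)*27)**2) + 140881)/((-108 + 309)**2 - 30292) = ((-3/7 + 27/7)*(-440 - 3079*(-3/7 + 27/7) + 7*(-3/7 + 27/7)**2) + 140881)/(201**2 - 30292) = (24*(-440 - 3079*24/7 + 7*(24/7)**2)/7 + 140881)/(40401 - 30292) = (24*(-440 - 73896/7 + 7*(576/49))/7 + 140881)/10109 = (24*(-440 - 73896/7 + 576/7)/7 + 140881)*(1/10109) = ((24/7)*(-76400/7) + 140881)*(1/10109) = (-1833600/49 + 140881)*(1/10109) = (5069569/49)*(1/10109) = 5069569/495341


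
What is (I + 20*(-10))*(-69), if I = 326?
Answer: -8694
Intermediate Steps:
(I + 20*(-10))*(-69) = (326 + 20*(-10))*(-69) = (326 - 200)*(-69) = 126*(-69) = -8694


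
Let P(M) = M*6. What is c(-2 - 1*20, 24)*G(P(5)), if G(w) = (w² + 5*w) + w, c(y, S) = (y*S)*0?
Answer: 0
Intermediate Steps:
P(M) = 6*M
c(y, S) = 0 (c(y, S) = (S*y)*0 = 0)
G(w) = w² + 6*w
c(-2 - 1*20, 24)*G(P(5)) = 0*((6*5)*(6 + 6*5)) = 0*(30*(6 + 30)) = 0*(30*36) = 0*1080 = 0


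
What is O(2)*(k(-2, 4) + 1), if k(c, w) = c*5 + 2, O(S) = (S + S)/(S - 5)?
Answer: 28/3 ≈ 9.3333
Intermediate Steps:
O(S) = 2*S/(-5 + S) (O(S) = (2*S)/(-5 + S) = 2*S/(-5 + S))
k(c, w) = 2 + 5*c (k(c, w) = 5*c + 2 = 2 + 5*c)
O(2)*(k(-2, 4) + 1) = (2*2/(-5 + 2))*((2 + 5*(-2)) + 1) = (2*2/(-3))*((2 - 10) + 1) = (2*2*(-⅓))*(-8 + 1) = -4/3*(-7) = 28/3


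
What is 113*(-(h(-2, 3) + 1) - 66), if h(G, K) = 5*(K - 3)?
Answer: -7571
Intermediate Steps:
h(G, K) = -15 + 5*K (h(G, K) = 5*(-3 + K) = -15 + 5*K)
113*(-(h(-2, 3) + 1) - 66) = 113*(-((-15 + 5*3) + 1) - 66) = 113*(-((-15 + 15) + 1) - 66) = 113*(-(0 + 1) - 66) = 113*(-1*1 - 66) = 113*(-1 - 66) = 113*(-67) = -7571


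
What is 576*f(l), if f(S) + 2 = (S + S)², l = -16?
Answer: 588672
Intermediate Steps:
f(S) = -2 + 4*S² (f(S) = -2 + (S + S)² = -2 + (2*S)² = -2 + 4*S²)
576*f(l) = 576*(-2 + 4*(-16)²) = 576*(-2 + 4*256) = 576*(-2 + 1024) = 576*1022 = 588672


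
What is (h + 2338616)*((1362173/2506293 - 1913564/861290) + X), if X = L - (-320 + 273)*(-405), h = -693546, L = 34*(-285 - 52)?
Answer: -10829033166712910354044/215864509797 ≈ -5.0166e+10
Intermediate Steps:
L = -11458 (L = 34*(-337) = -11458)
X = -30493 (X = -11458 - (-320 + 273)*(-405) = -11458 - (-47)*(-405) = -11458 - 1*19035 = -11458 - 19035 = -30493)
(h + 2338616)*((1362173/2506293 - 1913564/861290) + X) = (-693546 + 2338616)*((1362173/2506293 - 1913564/861290) - 30493) = 1645070*((1362173*(1/2506293) - 1913564*1/861290) - 30493) = 1645070*((1362173/2506293 - 956782/430645) - 30493) = 1645070*(-1811363037541/1079322548985 - 30493) = 1645070*(-32913593849237146/1079322548985) = -10829033166712910354044/215864509797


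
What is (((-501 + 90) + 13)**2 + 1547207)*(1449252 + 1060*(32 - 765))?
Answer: 1146634518192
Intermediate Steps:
(((-501 + 90) + 13)**2 + 1547207)*(1449252 + 1060*(32 - 765)) = ((-411 + 13)**2 + 1547207)*(1449252 + 1060*(-733)) = ((-398)**2 + 1547207)*(1449252 - 776980) = (158404 + 1547207)*672272 = 1705611*672272 = 1146634518192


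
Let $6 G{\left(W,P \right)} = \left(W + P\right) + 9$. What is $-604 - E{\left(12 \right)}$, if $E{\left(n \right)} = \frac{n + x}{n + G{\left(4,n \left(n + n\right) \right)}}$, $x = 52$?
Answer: $- \frac{225676}{373} \approx -605.03$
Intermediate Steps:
$G{\left(W,P \right)} = \frac{3}{2} + \frac{P}{6} + \frac{W}{6}$ ($G{\left(W,P \right)} = \frac{\left(W + P\right) + 9}{6} = \frac{\left(P + W\right) + 9}{6} = \frac{9 + P + W}{6} = \frac{3}{2} + \frac{P}{6} + \frac{W}{6}$)
$E{\left(n \right)} = \frac{52 + n}{\frac{13}{6} + n + \frac{n^{2}}{3}}$ ($E{\left(n \right)} = \frac{n + 52}{n + \left(\frac{3}{2} + \frac{n \left(n + n\right)}{6} + \frac{1}{6} \cdot 4\right)} = \frac{52 + n}{n + \left(\frac{3}{2} + \frac{n 2 n}{6} + \frac{2}{3}\right)} = \frac{52 + n}{n + \left(\frac{3}{2} + \frac{2 n^{2}}{6} + \frac{2}{3}\right)} = \frac{52 + n}{n + \left(\frac{3}{2} + \frac{n^{2}}{3} + \frac{2}{3}\right)} = \frac{52 + n}{n + \left(\frac{13}{6} + \frac{n^{2}}{3}\right)} = \frac{52 + n}{\frac{13}{6} + n + \frac{n^{2}}{3}}$)
$-604 - E{\left(12 \right)} = -604 - \frac{6 \left(52 + 12\right)}{13 + 2 \cdot 12^{2} + 6 \cdot 12} = -604 - 6 \frac{1}{13 + 2 \cdot 144 + 72} \cdot 64 = -604 - 6 \frac{1}{13 + 288 + 72} \cdot 64 = -604 - 6 \cdot \frac{1}{373} \cdot 64 = -604 - \frac{384}{373} = - \frac{225676}{373}$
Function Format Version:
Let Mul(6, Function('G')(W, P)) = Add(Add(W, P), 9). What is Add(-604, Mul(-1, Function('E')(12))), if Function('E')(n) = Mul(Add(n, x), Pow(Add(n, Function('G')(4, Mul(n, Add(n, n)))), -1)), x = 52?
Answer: Rational(-225676, 373) ≈ -605.03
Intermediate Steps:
Function('G')(W, P) = Add(Rational(3, 2), Mul(Rational(1, 6), P), Mul(Rational(1, 6), W)) (Function('G')(W, P) = Mul(Rational(1, 6), Add(Add(W, P), 9)) = Mul(Rational(1, 6), Add(Add(P, W), 9)) = Mul(Rational(1, 6), Add(9, P, W)) = Add(Rational(3, 2), Mul(Rational(1, 6), P), Mul(Rational(1, 6), W)))
Function('E')(n) = Mul(Pow(Add(Rational(13, 6), n, Mul(Rational(1, 3), Pow(n, 2))), -1), Add(52, n)) (Function('E')(n) = Mul(Add(n, 52), Pow(Add(n, Add(Rational(3, 2), Mul(Rational(1, 6), Mul(n, Add(n, n))), Mul(Rational(1, 6), 4))), -1)) = Mul(Add(52, n), Pow(Add(n, Add(Rational(3, 2), Mul(Rational(1, 6), Mul(n, Mul(2, n))), Rational(2, 3))), -1)) = Mul(Add(52, n), Pow(Add(n, Add(Rational(3, 2), Mul(Rational(1, 6), Mul(2, Pow(n, 2))), Rational(2, 3))), -1)) = Mul(Add(52, n), Pow(Add(n, Add(Rational(3, 2), Mul(Rational(1, 3), Pow(n, 2)), Rational(2, 3))), -1)) = Mul(Add(52, n), Pow(Add(n, Add(Rational(13, 6), Mul(Rational(1, 3), Pow(n, 2)))), -1)) = Mul(Add(52, n), Pow(Add(Rational(13, 6), n, Mul(Rational(1, 3), Pow(n, 2))), -1)) = Mul(Pow(Add(Rational(13, 6), n, Mul(Rational(1, 3), Pow(n, 2))), -1), Add(52, n)))
Add(-604, Mul(-1, Function('E')(12))) = Add(-604, Mul(-1, Mul(6, Pow(Add(13, Mul(2, Pow(12, 2)), Mul(6, 12)), -1), Add(52, 12)))) = Add(-604, Mul(-1, Mul(6, Pow(Add(13, Mul(2, 144), 72), -1), 64))) = Add(-604, Mul(-1, Mul(6, Pow(Add(13, 288, 72), -1), 64))) = Add(-604, Mul(-1, Mul(6, Pow(373, -1), 64))) = Add(-604, Mul(-1, Mul(6, Rational(1, 373), 64))) = Add(-604, Mul(-1, Rational(384, 373))) = Add(-604, Rational(-384, 373)) = Rational(-225676, 373)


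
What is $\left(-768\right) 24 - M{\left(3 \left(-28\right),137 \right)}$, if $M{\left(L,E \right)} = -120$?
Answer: $-18312$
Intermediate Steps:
$\left(-768\right) 24 - M{\left(3 \left(-28\right),137 \right)} = \left(-768\right) 24 - -120 = -18432 + 120 = -18312$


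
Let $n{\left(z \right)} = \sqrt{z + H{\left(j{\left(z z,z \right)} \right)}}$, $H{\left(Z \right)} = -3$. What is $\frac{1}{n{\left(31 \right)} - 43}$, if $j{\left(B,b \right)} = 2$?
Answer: $- \frac{43}{1821} - \frac{2 \sqrt{7}}{1821} \approx -0.026519$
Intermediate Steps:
$n{\left(z \right)} = \sqrt{-3 + z}$ ($n{\left(z \right)} = \sqrt{z - 3} = \sqrt{-3 + z}$)
$\frac{1}{n{\left(31 \right)} - 43} = \frac{1}{\sqrt{-3 + 31} - 43} = \frac{1}{\sqrt{28} - 43} = \frac{1}{2 \sqrt{7} - 43} = \frac{1}{-43 + 2 \sqrt{7}}$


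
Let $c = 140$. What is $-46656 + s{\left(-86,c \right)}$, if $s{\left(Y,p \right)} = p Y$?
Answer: $-58696$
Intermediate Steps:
$s{\left(Y,p \right)} = Y p$
$-46656 + s{\left(-86,c \right)} = -46656 - 12040 = -58696$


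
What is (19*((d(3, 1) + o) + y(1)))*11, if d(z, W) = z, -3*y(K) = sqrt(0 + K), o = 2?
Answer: 2926/3 ≈ 975.33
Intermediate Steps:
y(K) = -sqrt(K)/3 (y(K) = -sqrt(0 + K)/3 = -sqrt(K)/3)
(19*((d(3, 1) + o) + y(1)))*11 = (19*((3 + 2) - sqrt(1)/3))*11 = (19*(5 - 1/3*1))*11 = (19*(5 - 1/3))*11 = (19*(14/3))*11 = (266/3)*11 = 2926/3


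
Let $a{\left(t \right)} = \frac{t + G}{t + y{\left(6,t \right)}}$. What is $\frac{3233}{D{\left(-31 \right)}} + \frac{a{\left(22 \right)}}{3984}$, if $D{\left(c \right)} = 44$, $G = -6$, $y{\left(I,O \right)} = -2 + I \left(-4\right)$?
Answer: $\frac{402503}{5478} \approx 73.476$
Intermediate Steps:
$y{\left(I,O \right)} = -2 - 4 I$
$a{\left(t \right)} = \frac{-6 + t}{-26 + t}$ ($a{\left(t \right)} = \frac{t - 6}{t - 26} = \frac{-6 + t}{t - 26} = \frac{-6 + t}{-26 + t}$)
$\frac{3233}{D{\left(-31 \right)}} + \frac{a{\left(22 \right)}}{3984} = \frac{3233}{44} + \frac{\frac{1}{-26 + 22} \left(-6 + 22\right)}{3984} = 3233 \cdot \frac{1}{44} + \frac{1}{-4} \cdot 16 \cdot \frac{1}{3984} = \frac{3233}{44} + \left(- \frac{1}{4}\right) 16 \cdot \frac{1}{3984} = \frac{3233}{44} - \frac{1}{996} = \frac{402503}{5478}$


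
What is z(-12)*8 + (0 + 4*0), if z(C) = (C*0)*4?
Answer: 0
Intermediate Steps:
z(C) = 0 (z(C) = 0*4 = 0)
z(-12)*8 + (0 + 4*0) = 0*8 + (0 + 4*0) = 0 + (0 + 0) = 0 + 0 = 0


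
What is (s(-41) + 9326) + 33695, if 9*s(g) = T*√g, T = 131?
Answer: 43021 + 131*I*√41/9 ≈ 43021.0 + 93.201*I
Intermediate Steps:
s(g) = 131*√g/9 (s(g) = (131*√g)/9 = 131*√g/9)
(s(-41) + 9326) + 33695 = (131*√(-41)/9 + 9326) + 33695 = (131*(I*√41)/9 + 9326) + 33695 = (131*I*√41/9 + 9326) + 33695 = (9326 + 131*I*√41/9) + 33695 = 43021 + 131*I*√41/9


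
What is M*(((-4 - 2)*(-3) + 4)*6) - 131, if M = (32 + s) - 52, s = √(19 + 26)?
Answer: -2771 + 396*√5 ≈ -1885.5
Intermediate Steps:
s = 3*√5 (s = √45 = 3*√5 ≈ 6.7082)
M = -20 + 3*√5 (M = (32 + 3*√5) - 52 = -20 + 3*√5 ≈ -13.292)
M*(((-4 - 2)*(-3) + 4)*6) - 131 = (-20 + 3*√5)*(((-4 - 2)*(-3) + 4)*6) - 131 = (-20 + 3*√5)*((-6*(-3) + 4)*6) - 131 = (-20 + 3*√5)*((18 + 4)*6) - 131 = (-20 + 3*√5)*(22*6) - 131 = (-20 + 3*√5)*132 - 131 = (-2640 + 396*√5) - 131 = -2771 + 396*√5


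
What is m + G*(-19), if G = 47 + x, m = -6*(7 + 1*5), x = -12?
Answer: -737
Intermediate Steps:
m = -72 (m = -6*(7 + 5) = -6*12 = -72)
G = 35 (G = 47 - 12 = 35)
m + G*(-19) = -72 + 35*(-19) = -72 - 665 = -737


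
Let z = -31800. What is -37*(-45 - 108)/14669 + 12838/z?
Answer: -4150411/233237100 ≈ -0.017795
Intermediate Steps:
-37*(-45 - 108)/14669 + 12838/z = -37*(-45 - 108)/14669 + 12838/(-31800) = -37*(-153)*(1/14669) + 12838*(-1/31800) = 5661*(1/14669) - 6419/15900 = 5661/14669 - 6419/15900 = -4150411/233237100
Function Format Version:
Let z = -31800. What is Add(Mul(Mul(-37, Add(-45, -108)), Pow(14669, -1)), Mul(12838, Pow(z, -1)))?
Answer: Rational(-4150411, 233237100) ≈ -0.017795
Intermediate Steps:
Add(Mul(Mul(-37, Add(-45, -108)), Pow(14669, -1)), Mul(12838, Pow(z, -1))) = Add(Mul(Mul(-37, Add(-45, -108)), Pow(14669, -1)), Mul(12838, Pow(-31800, -1))) = Add(Mul(Mul(-37, -153), Rational(1, 14669)), Mul(12838, Rational(-1, 31800))) = Add(Mul(5661, Rational(1, 14669)), Rational(-6419, 15900)) = Add(Rational(5661, 14669), Rational(-6419, 15900)) = Rational(-4150411, 233237100)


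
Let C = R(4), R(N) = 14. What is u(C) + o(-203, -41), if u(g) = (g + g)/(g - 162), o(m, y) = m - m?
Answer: -7/37 ≈ -0.18919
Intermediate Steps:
C = 14
o(m, y) = 0
u(g) = 2*g/(-162 + g) (u(g) = (2*g)/(-162 + g) = 2*g/(-162 + g))
u(C) + o(-203, -41) = 2*14/(-162 + 14) + 0 = 2*14/(-148) + 0 = 2*14*(-1/148) + 0 = -7/37 + 0 = -7/37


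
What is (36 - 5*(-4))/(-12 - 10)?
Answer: -28/11 ≈ -2.5455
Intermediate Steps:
(36 - 5*(-4))/(-12 - 10) = (36 + 20)/(-22) = 56*(-1/22) = -28/11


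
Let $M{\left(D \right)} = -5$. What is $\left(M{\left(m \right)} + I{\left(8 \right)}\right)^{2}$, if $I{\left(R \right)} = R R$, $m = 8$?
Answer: $3481$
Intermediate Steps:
$I{\left(R \right)} = R^{2}$
$\left(M{\left(m \right)} + I{\left(8 \right)}\right)^{2} = \left(-5 + 8^{2}\right)^{2} = \left(-5 + 64\right)^{2} = 59^{2} = 3481$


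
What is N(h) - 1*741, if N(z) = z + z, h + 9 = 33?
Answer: -693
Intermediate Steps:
h = 24 (h = -9 + 33 = 24)
N(z) = 2*z
N(h) - 1*741 = 2*24 - 1*741 = 48 - 741 = -693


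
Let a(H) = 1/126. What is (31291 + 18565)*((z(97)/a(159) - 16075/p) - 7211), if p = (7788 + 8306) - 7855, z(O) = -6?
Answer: -3273354908928/8239 ≈ -3.9730e+8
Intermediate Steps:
a(H) = 1/126
p = 8239 (p = 16094 - 7855 = 8239)
(31291 + 18565)*((z(97)/a(159) - 16075/p) - 7211) = (31291 + 18565)*((-6/1/126 - 16075/8239) - 7211) = 49856*((-6*126 - 16075*1/8239) - 7211) = 49856*((-756 - 16075/8239) - 7211) = 49856*(-6244759/8239 - 7211) = 49856*(-65656188/8239) = -3273354908928/8239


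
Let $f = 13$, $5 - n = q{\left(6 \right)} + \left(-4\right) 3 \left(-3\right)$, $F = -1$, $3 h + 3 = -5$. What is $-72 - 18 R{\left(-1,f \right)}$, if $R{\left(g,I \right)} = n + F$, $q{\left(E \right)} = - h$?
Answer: $552$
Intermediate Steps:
$h = - \frac{8}{3}$ ($h = -1 + \frac{1}{3} \left(-5\right) = -1 - \frac{5}{3} = - \frac{8}{3} \approx -2.6667$)
$q{\left(E \right)} = \frac{8}{3}$ ($q{\left(E \right)} = \left(-1\right) \left(- \frac{8}{3}\right) = \frac{8}{3}$)
$n = - \frac{101}{3}$ ($n = 5 - \left(\frac{8}{3} + \left(-4\right) 3 \left(-3\right)\right) = 5 - \left(\frac{8}{3} - -36\right) = 5 - \left(\frac{8}{3} + 36\right) = 5 - \frac{116}{3} = - \frac{101}{3} \approx -33.667$)
$R{\left(g,I \right)} = - \frac{104}{3}$ ($R{\left(g,I \right)} = - \frac{101}{3} - 1 = - \frac{104}{3}$)
$-72 - 18 R{\left(-1,f \right)} = -72 - -624 = -72 + 624 = 552$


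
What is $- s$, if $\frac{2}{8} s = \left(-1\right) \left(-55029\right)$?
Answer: $-220116$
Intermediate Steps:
$s = 220116$ ($s = 4 \left(\left(-1\right) \left(-55029\right)\right) = 4 \cdot 55029 = 220116$)
$- s = \left(-1\right) 220116 = -220116$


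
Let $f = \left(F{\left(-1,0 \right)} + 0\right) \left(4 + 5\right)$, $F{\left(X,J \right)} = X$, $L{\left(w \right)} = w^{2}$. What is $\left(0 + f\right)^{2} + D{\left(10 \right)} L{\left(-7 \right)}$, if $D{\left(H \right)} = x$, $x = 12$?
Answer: $669$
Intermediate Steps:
$D{\left(H \right)} = 12$
$f = -9$ ($f = \left(-1 + 0\right) \left(4 + 5\right) = \left(-1\right) 9 = -9$)
$\left(0 + f\right)^{2} + D{\left(10 \right)} L{\left(-7 \right)} = \left(0 - 9\right)^{2} + 12 \left(-7\right)^{2} = \left(-9\right)^{2} + 12 \cdot 49 = 81 + 588 = 669$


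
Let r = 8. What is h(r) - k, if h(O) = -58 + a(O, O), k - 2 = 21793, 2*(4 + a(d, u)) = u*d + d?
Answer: -21821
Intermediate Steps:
a(d, u) = -4 + d/2 + d*u/2 (a(d, u) = -4 + (u*d + d)/2 = -4 + (d*u + d)/2 = -4 + (d + d*u)/2 = -4 + (d/2 + d*u/2) = -4 + d/2 + d*u/2)
k = 21795 (k = 2 + 21793 = 21795)
h(O) = -62 + O/2 + O²/2 (h(O) = -58 + (-4 + O/2 + O*O/2) = -58 + (-4 + O/2 + O²/2) = -62 + O/2 + O²/2)
h(r) - k = (-62 + (½)*8 + (½)*8²) - 1*21795 = (-62 + 4 + (½)*64) - 21795 = (-62 + 4 + 32) - 21795 = -26 - 21795 = -21821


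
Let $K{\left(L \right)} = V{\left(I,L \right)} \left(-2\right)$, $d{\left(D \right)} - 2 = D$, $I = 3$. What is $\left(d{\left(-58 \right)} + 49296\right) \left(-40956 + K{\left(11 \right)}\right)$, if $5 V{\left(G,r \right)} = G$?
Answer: $-2016732528$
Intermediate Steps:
$V{\left(G,r \right)} = \frac{G}{5}$
$d{\left(D \right)} = 2 + D$
$K{\left(L \right)} = - \frac{6}{5}$ ($K{\left(L \right)} = \frac{1}{5} \cdot 3 \left(-2\right) = \frac{3}{5} \left(-2\right) = - \frac{6}{5}$)
$\left(d{\left(-58 \right)} + 49296\right) \left(-40956 + K{\left(11 \right)}\right) = \left(\left(2 - 58\right) + 49296\right) \left(-40956 - \frac{6}{5}\right) = \left(-56 + 49296\right) \left(- \frac{204786}{5}\right) = 49240 \left(- \frac{204786}{5}\right) = -2016732528$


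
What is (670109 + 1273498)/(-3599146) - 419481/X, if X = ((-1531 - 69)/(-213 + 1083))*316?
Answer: 65626006915371/90986410880 ≈ 721.27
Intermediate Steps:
X = -50560/87 (X = -1600/870*316 = -1600*1/870*316 = -160/87*316 = -50560/87 ≈ -581.15)
(670109 + 1273498)/(-3599146) - 419481/X = (670109 + 1273498)/(-3599146) - 419481/(-50560/87) = 1943607*(-1/3599146) - 419481*(-87/50560) = -1943607/3599146 + 36494847/50560 = 65626006915371/90986410880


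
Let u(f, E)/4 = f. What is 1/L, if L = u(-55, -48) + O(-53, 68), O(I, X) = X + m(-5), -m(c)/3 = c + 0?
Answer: -1/137 ≈ -0.0072993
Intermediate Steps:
u(f, E) = 4*f
m(c) = -3*c (m(c) = -3*(c + 0) = -3*c)
O(I, X) = 15 + X (O(I, X) = X - 3*(-5) = X + 15 = 15 + X)
L = -137 (L = 4*(-55) + (15 + 68) = -220 + 83 = -137)
1/L = 1/(-137) = -1/137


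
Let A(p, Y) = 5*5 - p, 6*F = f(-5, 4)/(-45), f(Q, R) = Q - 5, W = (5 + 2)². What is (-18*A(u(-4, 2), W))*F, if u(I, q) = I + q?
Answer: -18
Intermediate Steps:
W = 49 (W = 7² = 49)
f(Q, R) = -5 + Q
F = 1/27 (F = ((-5 - 5)/(-45))/6 = (-10*(-1/45))/6 = (⅙)*(2/9) = 1/27 ≈ 0.037037)
A(p, Y) = 25 - p
(-18*A(u(-4, 2), W))*F = -18*(25 - (-4 + 2))*(1/27) = -18*(25 - 1*(-2))*(1/27) = -18*(25 + 2)*(1/27) = -18*27*(1/27) = -486*1/27 = -18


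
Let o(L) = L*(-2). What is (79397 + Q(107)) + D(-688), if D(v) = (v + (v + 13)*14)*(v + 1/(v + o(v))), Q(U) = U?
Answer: 2426725043/344 ≈ 7.0544e+6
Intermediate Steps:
o(L) = -2*L
D(v) = (182 + 15*v)*(v - 1/v) (D(v) = (v + (v + 13)*14)*(v + 1/(v - 2*v)) = (v + (13 + v)*14)*(v + 1/(-v)) = (v + (182 + 14*v))*(v - 1/v) = (182 + 15*v)*(v - 1/v))
(79397 + Q(107)) + D(-688) = (79397 + 107) + (-15 - 182/(-688) + 15*(-688)² + 182*(-688)) = 79504 + (-15 - 182*(-1/688) + 15*473344 - 125216) = 79504 + (-15 + 91/344 + 7100160 - 125216) = 79504 + 2399375667/344 = 2426725043/344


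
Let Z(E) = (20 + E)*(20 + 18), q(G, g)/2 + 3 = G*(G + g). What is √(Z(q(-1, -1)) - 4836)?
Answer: 2*I*√1038 ≈ 64.436*I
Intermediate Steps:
q(G, g) = -6 + 2*G*(G + g) (q(G, g) = -6 + 2*(G*(G + g)) = -6 + 2*G*(G + g))
Z(E) = 760 + 38*E (Z(E) = (20 + E)*38 = 760 + 38*E)
√(Z(q(-1, -1)) - 4836) = √((760 + 38*(-6 + 2*(-1)² + 2*(-1)*(-1))) - 4836) = √((760 + 38*(-6 + 2*1 + 2)) - 4836) = √((760 + 38*(-6 + 2 + 2)) - 4836) = √((760 + 38*(-2)) - 4836) = √((760 - 76) - 4836) = √(684 - 4836) = √(-4152) = 2*I*√1038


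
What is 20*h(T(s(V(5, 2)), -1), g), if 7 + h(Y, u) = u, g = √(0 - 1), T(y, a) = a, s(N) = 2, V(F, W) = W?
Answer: -140 + 20*I ≈ -140.0 + 20.0*I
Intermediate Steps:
g = I (g = √(-1) = I ≈ 1.0*I)
h(Y, u) = -7 + u
20*h(T(s(V(5, 2)), -1), g) = 20*(-7 + I) = -140 + 20*I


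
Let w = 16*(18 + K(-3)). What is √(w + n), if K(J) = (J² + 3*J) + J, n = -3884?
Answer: 2*I*√911 ≈ 60.366*I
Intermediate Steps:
K(J) = J² + 4*J
w = 240 (w = 16*(18 - 3*(4 - 3)) = 16*(18 - 3*1) = 16*(18 - 3) = 16*15 = 240)
√(w + n) = √(240 - 3884) = √(-3644) = 2*I*√911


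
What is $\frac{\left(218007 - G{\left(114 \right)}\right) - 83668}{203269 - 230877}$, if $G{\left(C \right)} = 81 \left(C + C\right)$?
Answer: $- \frac{16553}{3944} \approx -4.197$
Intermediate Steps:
$G{\left(C \right)} = 162 C$ ($G{\left(C \right)} = 81 \cdot 2 C = 162 C$)
$\frac{\left(218007 - G{\left(114 \right)}\right) - 83668}{203269 - 230877} = \frac{\left(218007 - 162 \cdot 114\right) - 83668}{203269 - 230877} = \frac{\left(218007 - 18468\right) - 83668}{-27608} = \left(\left(218007 - 18468\right) - 83668\right) \left(- \frac{1}{27608}\right) = \left(199539 - 83668\right) \left(- \frac{1}{27608}\right) = 115871 \left(- \frac{1}{27608}\right) = - \frac{16553}{3944}$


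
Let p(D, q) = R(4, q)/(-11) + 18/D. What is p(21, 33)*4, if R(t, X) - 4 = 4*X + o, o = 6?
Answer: -3712/77 ≈ -48.208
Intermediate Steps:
R(t, X) = 10 + 4*X (R(t, X) = 4 + (4*X + 6) = 4 + (6 + 4*X) = 10 + 4*X)
p(D, q) = -10/11 + 18/D - 4*q/11 (p(D, q) = (10 + 4*q)/(-11) + 18/D = (10 + 4*q)*(-1/11) + 18/D = (-10/11 - 4*q/11) + 18/D = -10/11 + 18/D - 4*q/11)
p(21, 33)*4 = (-10/11 + 18/21 - 4/11*33)*4 = (-10/11 + 18*(1/21) - 12)*4 = (-10/11 + 6/7 - 12)*4 = -928/77*4 = -3712/77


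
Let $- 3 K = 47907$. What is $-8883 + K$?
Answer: $-24852$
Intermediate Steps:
$K = -15969$ ($K = \left(- \frac{1}{3}\right) 47907 = -15969$)
$-8883 + K = -8883 - 15969 = -24852$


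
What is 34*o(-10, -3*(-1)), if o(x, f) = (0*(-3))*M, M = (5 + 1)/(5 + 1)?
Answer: 0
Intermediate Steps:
M = 1 (M = 6/6 = 6*(1/6) = 1)
o(x, f) = 0 (o(x, f) = (0*(-3))*1 = 0*1 = 0)
34*o(-10, -3*(-1)) = 34*0 = 0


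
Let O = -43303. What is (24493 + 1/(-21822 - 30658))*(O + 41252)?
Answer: -2636340302589/52480 ≈ -5.0235e+7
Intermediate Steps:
(24493 + 1/(-21822 - 30658))*(O + 41252) = (24493 + 1/(-21822 - 30658))*(-43303 + 41252) = (24493 + 1/(-52480))*(-2051) = (24493 - 1/52480)*(-2051) = (1285392639/52480)*(-2051) = -2636340302589/52480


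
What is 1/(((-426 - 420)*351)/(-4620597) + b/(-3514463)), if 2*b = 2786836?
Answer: -5412972398137/1798272433516 ≈ -3.0101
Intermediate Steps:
b = 1393418 (b = (½)*2786836 = 1393418)
1/(((-426 - 420)*351)/(-4620597) + b/(-3514463)) = 1/(((-426 - 420)*351)/(-4620597) + 1393418/(-3514463)) = 1/(-846*351*(-1/4620597) + 1393418*(-1/3514463)) = 1/(-296946*(-1/4620597) - 1393418/3514463) = 1/(98982/1540199 - 1393418/3514463) = 1/(-1798272433516/5412972398137) = -5412972398137/1798272433516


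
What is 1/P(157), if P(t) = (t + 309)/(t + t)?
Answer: 157/233 ≈ 0.67382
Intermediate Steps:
P(t) = (309 + t)/(2*t) (P(t) = (309 + t)/((2*t)) = (309 + t)*(1/(2*t)) = (309 + t)/(2*t))
1/P(157) = 1/((1/2)*(309 + 157)/157) = 1/((1/2)*(1/157)*466) = 1/(233/157) = 157/233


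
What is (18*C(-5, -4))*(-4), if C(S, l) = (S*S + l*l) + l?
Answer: -2664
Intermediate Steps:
C(S, l) = l + S**2 + l**2 (C(S, l) = (S**2 + l**2) + l = l + S**2 + l**2)
(18*C(-5, -4))*(-4) = (18*(-4 + (-5)**2 + (-4)**2))*(-4) = (18*(-4 + 25 + 16))*(-4) = (18*37)*(-4) = 666*(-4) = -2664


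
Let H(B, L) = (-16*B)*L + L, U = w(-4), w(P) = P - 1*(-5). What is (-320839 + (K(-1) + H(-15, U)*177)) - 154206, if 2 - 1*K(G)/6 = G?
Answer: -432370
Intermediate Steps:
w(P) = 5 + P (w(P) = P + 5 = 5 + P)
U = 1 (U = 5 - 4 = 1)
K(G) = 12 - 6*G
H(B, L) = L - 16*B*L (H(B, L) = -16*B*L + L = L - 16*B*L)
(-320839 + (K(-1) + H(-15, U)*177)) - 154206 = (-320839 + ((12 - 6*(-1)) + (1*(1 - 16*(-15)))*177)) - 154206 = (-320839 + ((12 + 6) + (1*(1 + 240))*177)) - 154206 = (-320839 + (18 + (1*241)*177)) - 154206 = (-320839 + (18 + 241*177)) - 154206 = (-320839 + (18 + 42657)) - 154206 = (-320839 + 42675) - 154206 = -278164 - 154206 = -432370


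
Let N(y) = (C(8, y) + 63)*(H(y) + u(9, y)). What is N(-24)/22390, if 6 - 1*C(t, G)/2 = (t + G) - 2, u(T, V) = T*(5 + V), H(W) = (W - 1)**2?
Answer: 25197/11195 ≈ 2.2507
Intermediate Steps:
H(W) = (-1 + W)**2
C(t, G) = 16 - 2*G - 2*t (C(t, G) = 12 - 2*((t + G) - 2) = 12 - 2*((G + t) - 2) = 12 - 2*(-2 + G + t) = 12 + (4 - 2*G - 2*t) = 16 - 2*G - 2*t)
N(y) = (63 - 2*y)*(45 + (-1 + y)**2 + 9*y) (N(y) = ((16 - 2*y - 2*8) + 63)*((-1 + y)**2 + 9*(5 + y)) = ((16 - 2*y - 16) + 63)*((-1 + y)**2 + (45 + 9*y)) = (-2*y + 63)*(45 + (-1 + y)**2 + 9*y) = (63 - 2*y)*(45 + (-1 + y)**2 + 9*y))
N(-24)/22390 = (2898 - 2*(-24)**3 + 49*(-24)**2 + 349*(-24))/22390 = (2898 - 2*(-13824) + 49*576 - 8376)*(1/22390) = (2898 + 27648 + 28224 - 8376)*(1/22390) = 50394*(1/22390) = 25197/11195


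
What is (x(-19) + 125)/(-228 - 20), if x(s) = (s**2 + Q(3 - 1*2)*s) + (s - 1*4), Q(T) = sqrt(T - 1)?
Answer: -463/248 ≈ -1.8669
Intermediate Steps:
Q(T) = sqrt(-1 + T)
x(s) = -4 + s + s**2 (x(s) = (s**2 + sqrt(-1 + (3 - 1*2))*s) + (s - 1*4) = (s**2 + sqrt(-1 + (3 - 2))*s) + (s - 4) = (s**2 + sqrt(-1 + 1)*s) + (-4 + s) = (s**2 + sqrt(0)*s) + (-4 + s) = (s**2 + 0*s) + (-4 + s) = (s**2 + 0) + (-4 + s) = s**2 + (-4 + s) = -4 + s + s**2)
(x(-19) + 125)/(-228 - 20) = ((-4 - 19 + (-19)**2) + 125)/(-228 - 20) = ((-4 - 19 + 361) + 125)/(-248) = (338 + 125)*(-1/248) = 463*(-1/248) = -463/248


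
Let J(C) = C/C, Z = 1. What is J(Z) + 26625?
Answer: 26626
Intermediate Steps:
J(C) = 1
J(Z) + 26625 = 1 + 26625 = 26626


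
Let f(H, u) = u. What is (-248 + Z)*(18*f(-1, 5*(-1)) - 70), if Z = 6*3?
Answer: 36800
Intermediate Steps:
Z = 18
(-248 + Z)*(18*f(-1, 5*(-1)) - 70) = (-248 + 18)*(18*(5*(-1)) - 70) = -230*(18*(-5) - 70) = -230*(-90 - 70) = -230*(-160) = 36800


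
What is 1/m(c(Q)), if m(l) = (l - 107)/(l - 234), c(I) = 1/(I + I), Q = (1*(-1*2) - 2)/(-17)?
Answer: 1855/839 ≈ 2.2110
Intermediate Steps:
Q = 4/17 (Q = (1*(-2) - 2)*(-1/17) = (-2 - 2)*(-1/17) = -4*(-1/17) = 4/17 ≈ 0.23529)
c(I) = 1/(2*I)
m(l) = (-107 + l)/(-234 + l)
1/m(c(Q)) = 1/((-107 + 1/(2*(4/17)))/(-234 + 1/(2*(4/17)))) = 1/((-107 + (1/2)*(17/4))/(-234 + (1/2)*(17/4))) = 1/((-107 + 17/8)/(-234 + 17/8)) = 1/(-839/8/(-1855/8)) = 1/(-8/1855*(-839/8)) = 1/(839/1855) = 1855/839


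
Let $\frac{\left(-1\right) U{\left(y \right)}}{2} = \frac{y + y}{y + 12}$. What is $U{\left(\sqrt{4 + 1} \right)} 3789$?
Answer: $\frac{75780}{139} - \frac{181872 \sqrt{5}}{139} \approx -2380.6$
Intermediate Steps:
$U{\left(y \right)} = - \frac{4 y}{12 + y}$ ($U{\left(y \right)} = - 2 \frac{y + y}{y + 12} = - 2 \frac{2 y}{12 + y} = - \frac{4 y}{12 + y}$)
$U{\left(\sqrt{4 + 1} \right)} 3789 = - \frac{4 \sqrt{4 + 1}}{12 + \sqrt{4 + 1}} \cdot 3789 = - \frac{4 \sqrt{5}}{12 + \sqrt{5}} \cdot 3789 = - \frac{15156 \sqrt{5}}{12 + \sqrt{5}}$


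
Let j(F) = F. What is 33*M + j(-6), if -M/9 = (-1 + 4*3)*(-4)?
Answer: 13062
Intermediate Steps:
M = 396 (M = -9*(-1 + 4*3)*(-4) = -9*(-1 + 12)*(-4) = -99*(-4) = -9*(-44) = 396)
33*M + j(-6) = 33*396 - 6 = 13068 - 6 = 13062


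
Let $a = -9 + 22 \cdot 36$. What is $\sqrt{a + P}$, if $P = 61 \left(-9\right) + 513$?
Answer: $3 \sqrt{83} \approx 27.331$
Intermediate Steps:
$a = 783$ ($a = -9 + 792 = 783$)
$P = -36$ ($P = -549 + 513 = -36$)
$\sqrt{a + P} = \sqrt{783 - 36} = \sqrt{747} = 3 \sqrt{83}$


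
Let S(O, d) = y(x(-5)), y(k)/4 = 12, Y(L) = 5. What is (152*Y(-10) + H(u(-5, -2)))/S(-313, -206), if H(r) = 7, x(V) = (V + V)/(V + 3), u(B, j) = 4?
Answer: 767/48 ≈ 15.979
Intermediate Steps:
x(V) = 2*V/(3 + V) (x(V) = (2*V)/(3 + V) = 2*V/(3 + V))
y(k) = 48 (y(k) = 4*12 = 48)
S(O, d) = 48
(152*Y(-10) + H(u(-5, -2)))/S(-313, -206) = (152*5 + 7)/48 = (760 + 7)*(1/48) = 767*(1/48) = 767/48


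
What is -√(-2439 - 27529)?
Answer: -4*I*√1873 ≈ -173.11*I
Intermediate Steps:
-√(-2439 - 27529) = -√(-29968) = -4*I*√1873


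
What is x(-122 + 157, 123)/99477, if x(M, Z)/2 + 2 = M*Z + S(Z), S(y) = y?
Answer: 8852/99477 ≈ 0.088985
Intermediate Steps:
x(M, Z) = -4 + 2*Z + 2*M*Z (x(M, Z) = -4 + 2*(M*Z + Z) = -4 + 2*(Z + M*Z) = -4 + (2*Z + 2*M*Z) = -4 + 2*Z + 2*M*Z)
x(-122 + 157, 123)/99477 = (-4 + 2*123 + 2*(-122 + 157)*123)/99477 = (-4 + 246 + 2*35*123)*(1/99477) = (-4 + 246 + 8610)*(1/99477) = 8852*(1/99477) = 8852/99477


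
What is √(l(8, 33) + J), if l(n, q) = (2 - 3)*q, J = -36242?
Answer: 5*I*√1451 ≈ 190.46*I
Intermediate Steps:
l(n, q) = -q
√(l(8, 33) + J) = √(-1*33 - 36242) = √(-33 - 36242) = √(-36275) = 5*I*√1451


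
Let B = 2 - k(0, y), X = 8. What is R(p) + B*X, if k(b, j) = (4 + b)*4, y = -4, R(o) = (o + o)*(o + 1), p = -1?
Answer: -112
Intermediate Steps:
R(o) = 2*o*(1 + o) (R(o) = (2*o)*(1 + o) = 2*o*(1 + o))
k(b, j) = 16 + 4*b
B = -14 (B = 2 - (16 + 4*0) = 2 - (16 + 0) = 2 - 1*16 = 2 - 16 = -14)
R(p) + B*X = 2*(-1)*(1 - 1) - 14*8 = 2*(-1)*0 - 112 = 0 - 112 = -112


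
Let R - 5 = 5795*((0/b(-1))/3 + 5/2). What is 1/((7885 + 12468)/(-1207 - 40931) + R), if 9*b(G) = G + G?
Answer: 21069/305332306 ≈ 6.9004e-5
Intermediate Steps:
b(G) = 2*G/9 (b(G) = (G + G)/9 = (2*G)/9 = 2*G/9)
R = 28985/2 (R = 5 + 5795*((0/(((2/9)*(-1))))/3 + 5/2) = 5 + 5795*((0/(-2/9))*(⅓) + 5*(½)) = 5 + 5795*((0*(-9/2))*(⅓) + 5/2) = 5 + 5795*(0*(⅓) + 5/2) = 5 + 5795*(0 + 5/2) = 5 + 5795*(5/2) = 5 + 28975/2 = 28985/2 ≈ 14493.)
1/((7885 + 12468)/(-1207 - 40931) + R) = 1/((7885 + 12468)/(-1207 - 40931) + 28985/2) = 1/(20353/(-42138) + 28985/2) = 1/(20353*(-1/42138) + 28985/2) = 1/(-20353/42138 + 28985/2) = 1/(305332306/21069) = 21069/305332306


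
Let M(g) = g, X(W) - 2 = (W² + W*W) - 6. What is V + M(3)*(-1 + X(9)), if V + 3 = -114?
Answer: 354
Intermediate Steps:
X(W) = -4 + 2*W² (X(W) = 2 + ((W² + W*W) - 6) = 2 + ((W² + W²) - 6) = 2 + (2*W² - 6) = 2 + (-6 + 2*W²) = -4 + 2*W²)
V = -117 (V = -3 - 114 = -117)
V + M(3)*(-1 + X(9)) = -117 + 3*(-1 + (-4 + 2*9²)) = -117 + 3*(-1 + (-4 + 2*81)) = -117 + 3*(-1 + (-4 + 162)) = -117 + 3*(-1 + 158) = -117 + 3*157 = -117 + 471 = 354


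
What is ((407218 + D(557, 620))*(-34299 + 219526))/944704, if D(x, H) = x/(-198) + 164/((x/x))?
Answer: 14940609679933/187051392 ≈ 79874.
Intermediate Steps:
D(x, H) = 164 - x/198 (D(x, H) = x*(-1/198) + 164/1 = -x/198 + 164*1 = -x/198 + 164 = 164 - x/198)
((407218 + D(557, 620))*(-34299 + 219526))/944704 = ((407218 + (164 - 1/198*557))*(-34299 + 219526))/944704 = ((407218 + (164 - 557/198))*185227)*(1/944704) = ((407218 + 31915/198)*185227)*(1/944704) = ((80661079/198)*185227)*(1/944704) = (14940609679933/198)*(1/944704) = 14940609679933/187051392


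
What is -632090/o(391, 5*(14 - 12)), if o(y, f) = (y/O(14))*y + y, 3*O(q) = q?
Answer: -8849260/464117 ≈ -19.067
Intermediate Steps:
O(q) = q/3
o(y, f) = y + 3*y**2/14 (o(y, f) = (y/(((1/3)*14)))*y + y = (y/(14/3))*y + y = (y*(3/14))*y + y = (3*y/14)*y + y = 3*y**2/14 + y = y + 3*y**2/14)
-632090/o(391, 5*(14 - 12)) = -632090*14/(391*(14 + 3*391)) = -632090*14/(391*(14 + 1173)) = -632090/((1/14)*391*1187) = -632090/464117/14 = -632090*14/464117 = -8849260/464117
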